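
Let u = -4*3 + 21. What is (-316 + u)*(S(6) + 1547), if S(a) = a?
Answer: -476771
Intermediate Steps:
u = 9 (u = -12 + 21 = 9)
(-316 + u)*(S(6) + 1547) = (-316 + 9)*(6 + 1547) = -307*1553 = -476771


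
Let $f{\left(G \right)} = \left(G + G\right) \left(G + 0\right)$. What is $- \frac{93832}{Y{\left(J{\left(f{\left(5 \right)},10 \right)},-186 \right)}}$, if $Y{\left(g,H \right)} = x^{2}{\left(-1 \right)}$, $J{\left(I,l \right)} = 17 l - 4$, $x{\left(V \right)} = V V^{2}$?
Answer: $-93832$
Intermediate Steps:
$x{\left(V \right)} = V^{3}$
$f{\left(G \right)} = 2 G^{2}$ ($f{\left(G \right)} = 2 G G = 2 G^{2}$)
$J{\left(I,l \right)} = -4 + 17 l$
$Y{\left(g,H \right)} = 1$ ($Y{\left(g,H \right)} = \left(\left(-1\right)^{3}\right)^{2} = \left(-1\right)^{2} = 1$)
$- \frac{93832}{Y{\left(J{\left(f{\left(5 \right)},10 \right)},-186 \right)}} = - \frac{93832}{1} = \left(-93832\right) 1 = -93832$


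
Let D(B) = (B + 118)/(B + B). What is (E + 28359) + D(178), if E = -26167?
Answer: 195162/89 ≈ 2192.8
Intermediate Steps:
D(B) = (118 + B)/(2*B) (D(B) = (118 + B)/((2*B)) = (118 + B)*(1/(2*B)) = (118 + B)/(2*B))
(E + 28359) + D(178) = (-26167 + 28359) + (½)*(118 + 178)/178 = 2192 + (½)*(1/178)*296 = 2192 + 74/89 = 195162/89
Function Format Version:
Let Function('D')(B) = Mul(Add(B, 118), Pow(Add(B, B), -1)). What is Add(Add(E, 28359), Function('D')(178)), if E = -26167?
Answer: Rational(195162, 89) ≈ 2192.8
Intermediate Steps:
Function('D')(B) = Mul(Rational(1, 2), Pow(B, -1), Add(118, B)) (Function('D')(B) = Mul(Add(118, B), Pow(Mul(2, B), -1)) = Mul(Add(118, B), Mul(Rational(1, 2), Pow(B, -1))) = Mul(Rational(1, 2), Pow(B, -1), Add(118, B)))
Add(Add(E, 28359), Function('D')(178)) = Add(Add(-26167, 28359), Mul(Rational(1, 2), Pow(178, -1), Add(118, 178))) = Add(2192, Mul(Rational(1, 2), Rational(1, 178), 296)) = Add(2192, Rational(74, 89)) = Rational(195162, 89)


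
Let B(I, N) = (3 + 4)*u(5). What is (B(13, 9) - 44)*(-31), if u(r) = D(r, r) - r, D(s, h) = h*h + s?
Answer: -4061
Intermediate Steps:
D(s, h) = s + h² (D(s, h) = h² + s = s + h²)
u(r) = r² (u(r) = (r + r²) - r = r²)
B(I, N) = 175 (B(I, N) = (3 + 4)*5² = 7*25 = 175)
(B(13, 9) - 44)*(-31) = (175 - 44)*(-31) = 131*(-31) = -4061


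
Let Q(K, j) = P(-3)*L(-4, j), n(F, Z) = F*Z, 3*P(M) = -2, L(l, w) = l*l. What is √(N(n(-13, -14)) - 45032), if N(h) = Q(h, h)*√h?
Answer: 2*√(-101322 - 24*√182)/3 ≈ 212.55*I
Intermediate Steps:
L(l, w) = l²
P(M) = -⅔ (P(M) = (⅓)*(-2) = -⅔)
Q(K, j) = -32/3 (Q(K, j) = -⅔*(-4)² = -⅔*16 = -32/3)
N(h) = -32*√h/3
√(N(n(-13, -14)) - 45032) = √(-32*√182/3 - 45032) = √(-45032 - 32*√182/3)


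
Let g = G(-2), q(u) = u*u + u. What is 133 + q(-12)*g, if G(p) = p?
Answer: -131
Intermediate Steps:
q(u) = u + u² (q(u) = u² + u = u + u²)
g = -2
133 + q(-12)*g = 133 - 12*(1 - 12)*(-2) = 133 - 12*(-11)*(-2) = 133 + 132*(-2) = 133 - 264 = -131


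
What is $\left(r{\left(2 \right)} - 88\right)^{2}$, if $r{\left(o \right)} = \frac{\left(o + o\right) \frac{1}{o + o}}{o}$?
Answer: $\frac{30625}{4} \approx 7656.3$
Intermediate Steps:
$r{\left(o \right)} = \frac{1}{o}$ ($r{\left(o \right)} = \frac{2 o \frac{1}{2 o}}{o} = 1 \frac{1}{o} = \frac{1}{o}$)
$\left(r{\left(2 \right)} - 88\right)^{2} = \left(\frac{1}{2} - 88\right)^{2} = \left(- \frac{175}{2}\right)^{2} = \frac{30625}{4}$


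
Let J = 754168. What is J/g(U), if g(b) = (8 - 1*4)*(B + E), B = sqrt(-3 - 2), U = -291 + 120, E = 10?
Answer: 377084/21 - 188542*I*sqrt(5)/105 ≈ 17956.0 - 4015.2*I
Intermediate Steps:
U = -171
B = I*sqrt(5) (B = sqrt(-5) = I*sqrt(5) ≈ 2.2361*I)
g(b) = 40 + 4*I*sqrt(5) (g(b) = (8 - 1*4)*(I*sqrt(5) + 10) = (8 - 4)*(10 + I*sqrt(5)) = 4*(10 + I*sqrt(5)) = 40 + 4*I*sqrt(5))
J/g(U) = 754168/(40 + 4*I*sqrt(5))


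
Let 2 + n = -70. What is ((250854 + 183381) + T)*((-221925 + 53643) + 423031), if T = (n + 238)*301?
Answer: 123349720549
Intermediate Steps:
n = -72 (n = -2 - 70 = -72)
T = 49966 (T = (-72 + 238)*301 = 166*301 = 49966)
((250854 + 183381) + T)*((-221925 + 53643) + 423031) = ((250854 + 183381) + 49966)*((-221925 + 53643) + 423031) = (434235 + 49966)*(-168282 + 423031) = 484201*254749 = 123349720549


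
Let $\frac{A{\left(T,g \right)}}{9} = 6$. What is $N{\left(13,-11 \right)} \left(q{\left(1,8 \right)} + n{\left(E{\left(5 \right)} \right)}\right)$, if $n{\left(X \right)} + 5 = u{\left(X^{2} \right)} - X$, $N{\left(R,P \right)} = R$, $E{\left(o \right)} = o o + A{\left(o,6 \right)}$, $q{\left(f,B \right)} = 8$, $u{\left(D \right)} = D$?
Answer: $80145$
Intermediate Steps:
$A{\left(T,g \right)} = 54$ ($A{\left(T,g \right)} = 9 \cdot 6 = 54$)
$E{\left(o \right)} = 54 + o^{2}$ ($E{\left(o \right)} = o o + 54 = o^{2} + 54 = 54 + o^{2}$)
$n{\left(X \right)} = -5 + X^{2} - X$ ($n{\left(X \right)} = -5 + \left(X^{2} - X\right) = -5 + X^{2} - X$)
$N{\left(13,-11 \right)} \left(q{\left(1,8 \right)} + n{\left(E{\left(5 \right)} \right)}\right) = 13 \left(8 - \left(84 - \left(54 + 5^{2}\right)^{2}\right)\right) = 13 \left(8 - \left(84 - \left(54 + 25\right)^{2}\right)\right) = 13 \left(8 - \left(84 - 6241\right)\right) = 13 \left(8 - -6157\right) = 13 \left(8 + 6157\right) = 13 \cdot 6165 = 80145$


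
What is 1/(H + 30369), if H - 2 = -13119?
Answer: 1/17252 ≈ 5.7964e-5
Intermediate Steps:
H = -13117 (H = 2 - 13119 = -13117)
1/(H + 30369) = 1/(-13117 + 30369) = 1/17252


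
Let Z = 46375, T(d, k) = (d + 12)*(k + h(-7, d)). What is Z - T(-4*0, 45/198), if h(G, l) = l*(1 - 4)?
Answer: 510095/11 ≈ 46372.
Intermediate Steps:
h(G, l) = -3*l (h(G, l) = l*(-3) = -3*l)
T(d, k) = (12 + d)*(k - 3*d) (T(d, k) = (d + 12)*(k - 3*d) = (12 + d)*(k - 3*d))
Z - T(-4*0, 45/198) = 46375 - (-(-144)*0 - 3*(-4*0)² + 12*(45/198) + (-4*0)*(45/198)) = 46375 - (-36*0 - 3*0² + 12*(45*(1/198)) + 0*(45*(1/198))) = 46375 - (0 - 3*0 + 12*(5/22) + 0*(5/22)) = 46375 - (0 + 0 + 30/11 + 0) = 46375 - 1*30/11 = 46375 - 30/11 = 510095/11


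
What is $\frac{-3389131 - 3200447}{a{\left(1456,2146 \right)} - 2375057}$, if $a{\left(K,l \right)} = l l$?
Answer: $- \frac{6589578}{2230259} \approx -2.9546$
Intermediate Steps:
$a{\left(K,l \right)} = l^{2}$
$\frac{-3389131 - 3200447}{a{\left(1456,2146 \right)} - 2375057} = \frac{-3389131 - 3200447}{2146^{2} - 2375057} = - \frac{6589578}{4605316 - 2375057} = - \frac{6589578}{2230259}$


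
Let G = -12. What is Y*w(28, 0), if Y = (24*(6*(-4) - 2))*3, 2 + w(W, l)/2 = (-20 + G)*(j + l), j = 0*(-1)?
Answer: 7488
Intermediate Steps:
j = 0
w(W, l) = -4 - 64*l (w(W, l) = -4 + 2*((-20 - 12)*(0 + l)) = -4 + 2*(-32*l) = -4 - 64*l)
Y = -1872 (Y = (24*(-24 - 2))*3 = (24*(-26))*3 = -624*3 = -1872)
Y*w(28, 0) = -1872*(-4 - 64*0) = -1872*(-4 + 0) = -1872*(-4) = 7488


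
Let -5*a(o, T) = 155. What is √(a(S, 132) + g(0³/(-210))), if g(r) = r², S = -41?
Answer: I*√31 ≈ 5.5678*I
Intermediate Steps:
a(o, T) = -31 (a(o, T) = -⅕*155 = -31)
√(a(S, 132) + g(0³/(-210))) = √(-31 + (0³/(-210))²) = √(-31 + (0*(-1/210))²) = √(-31 + 0²) = √(-31 + 0) = √(-31) = I*√31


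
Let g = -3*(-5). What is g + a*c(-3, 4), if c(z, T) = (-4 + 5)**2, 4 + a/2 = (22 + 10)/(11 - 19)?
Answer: -1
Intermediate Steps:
a = -16 (a = -8 + 2*((22 + 10)/(11 - 19)) = -8 + 2*(32/(-8)) = -8 + 2*(32*(-1/8)) = -8 + 2*(-4) = -8 - 8 = -16)
g = 15
c(z, T) = 1 (c(z, T) = 1**2 = 1)
g + a*c(-3, 4) = 15 - 16*1 = 15 - 16 = -1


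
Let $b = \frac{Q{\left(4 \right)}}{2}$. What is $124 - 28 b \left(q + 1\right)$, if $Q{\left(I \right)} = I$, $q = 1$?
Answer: $12$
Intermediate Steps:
$b = 2$ ($b = \frac{4}{2} = 4 \cdot \frac{1}{2} = 2$)
$124 - 28 b \left(q + 1\right) = 124 - 28 \cdot 2 \left(1 + 1\right) = 124 - 28 \cdot 2 \cdot 2 = 124 - 112 = 12$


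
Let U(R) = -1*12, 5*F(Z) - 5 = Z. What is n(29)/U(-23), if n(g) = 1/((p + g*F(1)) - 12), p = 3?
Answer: -5/1548 ≈ -0.0032300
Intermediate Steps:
F(Z) = 1 + Z/5
U(R) = -12
n(g) = 1/(-9 + 6*g/5) (n(g) = 1/((3 + g*(1 + (⅕)*1)) - 12) = 1/((3 + g*(1 + ⅕)) - 12) = 1/((3 + g*(6/5)) - 12) = 1/((3 + 6*g/5) - 12) = 1/(-9 + 6*g/5))
n(29)/U(-23) = (5/(3*(-15 + 2*29)))/(-12) = (5/(3*(-15 + 58)))*(-1/12) = ((5/3)/43)*(-1/12) = ((5/3)*(1/43))*(-1/12) = (5/129)*(-1/12) = -5/1548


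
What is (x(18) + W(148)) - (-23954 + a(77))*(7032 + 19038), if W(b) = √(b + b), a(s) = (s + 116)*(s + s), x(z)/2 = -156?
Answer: -150372072 + 2*√74 ≈ -1.5037e+8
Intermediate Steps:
x(z) = -312 (x(z) = 2*(-156) = -312)
a(s) = 2*s*(116 + s) (a(s) = (116 + s)*(2*s) = 2*s*(116 + s))
W(b) = √2*√b (W(b) = √(2*b) = √2*√b)
(x(18) + W(148)) - (-23954 + a(77))*(7032 + 19038) = (-312 + √2*√148) - (-23954 + 2*77*(116 + 77))*(7032 + 19038) = (-312 + √2*(2*√37)) - (-23954 + 2*77*193)*26070 = (-312 + 2*√74) - (-23954 + 29722)*26070 = (-312 + 2*√74) - 5768*26070 = (-312 + 2*√74) - 1*150371760 = (-312 + 2*√74) - 150371760 = -150372072 + 2*√74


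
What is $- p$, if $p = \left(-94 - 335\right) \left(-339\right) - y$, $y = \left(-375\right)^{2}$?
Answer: $-4806$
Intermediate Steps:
$y = 140625$
$p = 4806$ ($p = \left(-94 - 335\right) \left(-339\right) - 140625 = \left(-429\right) \left(-339\right) - 140625 = 145431 - 140625 = 4806$)
$- p = \left(-1\right) 4806 = -4806$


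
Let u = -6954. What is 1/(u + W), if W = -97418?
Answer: -1/104372 ≈ -9.5811e-6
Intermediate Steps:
1/(u + W) = 1/(-6954 - 97418) = 1/(-104372) = -1/104372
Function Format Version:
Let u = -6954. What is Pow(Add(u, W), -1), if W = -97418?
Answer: Rational(-1, 104372) ≈ -9.5811e-6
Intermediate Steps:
Pow(Add(u, W), -1) = Pow(Add(-6954, -97418), -1) = Pow(-104372, -1) = Rational(-1, 104372)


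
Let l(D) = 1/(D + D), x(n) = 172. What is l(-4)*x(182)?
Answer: -43/2 ≈ -21.500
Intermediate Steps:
l(D) = 1/(2*D)
l(-4)*x(182) = ((1/2)/(-4))*172 = ((1/2)*(-1/4))*172 = -1/8*172 = -43/2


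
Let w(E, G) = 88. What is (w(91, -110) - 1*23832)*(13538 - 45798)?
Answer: 765981440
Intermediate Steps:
(w(91, -110) - 1*23832)*(13538 - 45798) = (88 - 1*23832)*(13538 - 45798) = (88 - 23832)*(-32260) = -23744*(-32260) = 765981440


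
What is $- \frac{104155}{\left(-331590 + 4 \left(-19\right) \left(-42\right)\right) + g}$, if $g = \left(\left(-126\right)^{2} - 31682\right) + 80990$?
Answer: $\frac{104155}{263214} \approx 0.3957$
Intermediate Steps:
$g = 65184$ ($g = \left(15876 - 31682\right) + 80990 = -15806 + 80990 = 65184$)
$- \frac{104155}{\left(-331590 + 4 \left(-19\right) \left(-42\right)\right) + g} = - \frac{104155}{\left(-331590 + 4 \left(-19\right) \left(-42\right)\right) + 65184} = - \frac{104155}{\left(-331590 - -3192\right) + 65184} = - \frac{104155}{\left(-331590 + 3192\right) + 65184} = - \frac{104155}{-328398 + 65184} = - \frac{104155}{-263214} = \left(-104155\right) \left(- \frac{1}{263214}\right) = \frac{104155}{263214}$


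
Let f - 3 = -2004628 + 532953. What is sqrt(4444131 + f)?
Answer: sqrt(2972459) ≈ 1724.1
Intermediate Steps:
f = -1471672 (f = 3 + (-2004628 + 532953) = 3 - 1471675 = -1471672)
sqrt(4444131 + f) = sqrt(4444131 - 1471672) = sqrt(2972459)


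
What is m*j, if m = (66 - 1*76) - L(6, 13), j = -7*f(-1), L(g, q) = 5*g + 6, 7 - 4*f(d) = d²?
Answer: 483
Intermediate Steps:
f(d) = 7/4 - d²/4
L(g, q) = 6 + 5*g
j = -21/2 (j = -7*(7/4 - ¼*(-1)²) = -7*(7/4 - ¼*1) = -7*(7/4 - ¼) = -7*3/2 = -21/2 ≈ -10.500)
m = -46 (m = (66 - 1*76) - (6 + 5*6) = (66 - 76) - (6 + 30) = -10 - 1*36 = -10 - 36 = -46)
m*j = -46*(-21/2) = 483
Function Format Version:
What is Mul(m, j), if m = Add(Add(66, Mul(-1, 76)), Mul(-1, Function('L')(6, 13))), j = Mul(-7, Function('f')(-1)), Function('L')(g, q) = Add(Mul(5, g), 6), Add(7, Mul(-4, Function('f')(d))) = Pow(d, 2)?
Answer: 483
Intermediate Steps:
Function('f')(d) = Add(Rational(7, 4), Mul(Rational(-1, 4), Pow(d, 2)))
Function('L')(g, q) = Add(6, Mul(5, g))
j = Rational(-21, 2) (j = Mul(-7, Add(Rational(7, 4), Mul(Rational(-1, 4), Pow(-1, 2)))) = Mul(-7, Add(Rational(7, 4), Mul(Rational(-1, 4), 1))) = Mul(-7, Add(Rational(7, 4), Rational(-1, 4))) = Mul(-7, Rational(3, 2)) = Rational(-21, 2) ≈ -10.500)
m = -46 (m = Add(Add(66, Mul(-1, 76)), Mul(-1, Add(6, Mul(5, 6)))) = Add(Add(66, -76), Mul(-1, Add(6, 30))) = Add(-10, Mul(-1, 36)) = Add(-10, -36) = -46)
Mul(m, j) = Mul(-46, Rational(-21, 2)) = 483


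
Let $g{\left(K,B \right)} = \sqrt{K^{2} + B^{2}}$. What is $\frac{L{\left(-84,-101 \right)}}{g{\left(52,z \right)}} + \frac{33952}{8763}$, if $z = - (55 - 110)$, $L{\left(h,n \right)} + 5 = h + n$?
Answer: $\frac{33952}{8763} - \frac{190 \sqrt{5729}}{5729} \approx 1.3642$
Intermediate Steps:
$L{\left(h,n \right)} = -5 + h + n$ ($L{\left(h,n \right)} = -5 + \left(h + n\right) = -5 + h + n$)
$z = 55$ ($z = \left(-1\right) \left(-55\right) = 55$)
$g{\left(K,B \right)} = \sqrt{B^{2} + K^{2}}$
$\frac{L{\left(-84,-101 \right)}}{g{\left(52,z \right)}} + \frac{33952}{8763} = \frac{-5 - 84 - 101}{\sqrt{55^{2} + 52^{2}}} + \frac{33952}{8763} = - \frac{190}{\sqrt{3025 + 2704}} + 33952 \cdot \frac{1}{8763} = - \frac{190}{\sqrt{5729}} + \frac{33952}{8763} = - 190 \frac{\sqrt{5729}}{5729} + \frac{33952}{8763} = - \frac{190 \sqrt{5729}}{5729} + \frac{33952}{8763} = \frac{33952}{8763} - \frac{190 \sqrt{5729}}{5729}$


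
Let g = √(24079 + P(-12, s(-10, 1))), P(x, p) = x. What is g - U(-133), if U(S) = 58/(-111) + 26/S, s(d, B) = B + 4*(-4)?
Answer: 10600/14763 + √24067 ≈ 155.85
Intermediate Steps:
s(d, B) = -16 + B (s(d, B) = B - 16 = -16 + B)
U(S) = -58/111 + 26/S (U(S) = 58*(-1/111) + 26/S = -58/111 + 26/S)
g = √24067 (g = √(24079 - 12) = √24067 ≈ 155.14)
g - U(-133) = √24067 - (-58/111 + 26/(-133)) = √24067 - (-58/111 + 26*(-1/133)) = √24067 - (-58/111 - 26/133) = √24067 - 1*(-10600/14763) = √24067 + 10600/14763 = 10600/14763 + √24067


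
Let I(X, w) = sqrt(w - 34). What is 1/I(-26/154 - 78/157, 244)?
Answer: sqrt(210)/210 ≈ 0.069007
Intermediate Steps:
I(X, w) = sqrt(-34 + w)
1/I(-26/154 - 78/157, 244) = 1/(sqrt(-34 + 244)) = 1/(sqrt(210)) = sqrt(210)/210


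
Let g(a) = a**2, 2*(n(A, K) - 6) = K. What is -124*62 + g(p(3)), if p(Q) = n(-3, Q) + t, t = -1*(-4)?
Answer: -30223/4 ≈ -7555.8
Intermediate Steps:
n(A, K) = 6 + K/2
t = 4
p(Q) = 10 + Q/2 (p(Q) = (6 + Q/2) + 4 = 10 + Q/2)
-124*62 + g(p(3)) = -124*62 + (10 + (1/2)*3)**2 = -7688 + (10 + 3/2)**2 = -7688 + (23/2)**2 = -7688 + 529/4 = -30223/4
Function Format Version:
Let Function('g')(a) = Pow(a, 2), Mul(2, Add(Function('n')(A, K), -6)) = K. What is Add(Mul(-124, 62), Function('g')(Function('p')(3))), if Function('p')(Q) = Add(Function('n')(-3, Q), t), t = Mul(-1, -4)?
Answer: Rational(-30223, 4) ≈ -7555.8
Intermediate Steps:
Function('n')(A, K) = Add(6, Mul(Rational(1, 2), K))
t = 4
Function('p')(Q) = Add(10, Mul(Rational(1, 2), Q)) (Function('p')(Q) = Add(Add(6, Mul(Rational(1, 2), Q)), 4) = Add(10, Mul(Rational(1, 2), Q)))
Add(Mul(-124, 62), Function('g')(Function('p')(3))) = Add(Mul(-124, 62), Pow(Add(10, Mul(Rational(1, 2), 3)), 2)) = Add(-7688, Pow(Add(10, Rational(3, 2)), 2)) = Add(-7688, Pow(Rational(23, 2), 2)) = Add(-7688, Rational(529, 4)) = Rational(-30223, 4)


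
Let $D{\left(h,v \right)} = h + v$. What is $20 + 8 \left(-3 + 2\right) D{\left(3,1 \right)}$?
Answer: $-12$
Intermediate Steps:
$20 + 8 \left(-3 + 2\right) D{\left(3,1 \right)} = 20 + 8 \left(-3 + 2\right) \left(3 + 1\right) = 20 + 8 \left(\left(-1\right) 4\right) = 20 + 8 \left(-4\right) = 20 - 32 = -12$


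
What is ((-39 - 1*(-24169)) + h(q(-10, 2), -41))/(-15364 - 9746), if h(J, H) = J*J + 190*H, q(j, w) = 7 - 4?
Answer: -16349/25110 ≈ -0.65110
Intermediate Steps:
q(j, w) = 3
h(J, H) = J² + 190*H
((-39 - 1*(-24169)) + h(q(-10, 2), -41))/(-15364 - 9746) = ((-39 - 1*(-24169)) + (3² + 190*(-41)))/(-15364 - 9746) = ((-39 + 24169) + (9 - 7790))/(-25110) = (24130 - 7781)*(-1/25110) = 16349*(-1/25110) = -16349/25110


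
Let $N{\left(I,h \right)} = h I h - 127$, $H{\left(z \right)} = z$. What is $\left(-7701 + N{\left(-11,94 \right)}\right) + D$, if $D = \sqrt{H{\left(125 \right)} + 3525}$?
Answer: $-105024 + 5 \sqrt{146} \approx -1.0496 \cdot 10^{5}$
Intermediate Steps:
$N{\left(I,h \right)} = -127 + I h^{2}$ ($N{\left(I,h \right)} = I h h - 127 = I h^{2} - 127 = -127 + I h^{2}$)
$D = 5 \sqrt{146}$ ($D = \sqrt{125 + 3525} = \sqrt{3650} = 5 \sqrt{146} \approx 60.415$)
$\left(-7701 + N{\left(-11,94 \right)}\right) + D = \left(-7701 - \left(127 + 11 \cdot 94^{2}\right)\right) + 5 \sqrt{146} = \left(-7701 - 97323\right) + 5 \sqrt{146} = -105024 + 5 \sqrt{146}$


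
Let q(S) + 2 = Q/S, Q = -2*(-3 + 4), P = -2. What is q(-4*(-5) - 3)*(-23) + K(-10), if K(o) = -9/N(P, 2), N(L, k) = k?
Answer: 1503/34 ≈ 44.206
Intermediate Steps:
Q = -2 (Q = -2*1 = -2)
K(o) = -9/2
q(S) = -2 - 2/S
q(-4*(-5) - 3)*(-23) + K(-10) = (-2 - 2/(-4*(-5) - 3))*(-23) - 9/2 = (-2 - 2/(20 - 3))*(-23) - 9/2 = (-2 - 2/17)*(-23) - 9/2 = -36/17*(-23) - 9/2 = 828/17 - 9/2 = 1503/34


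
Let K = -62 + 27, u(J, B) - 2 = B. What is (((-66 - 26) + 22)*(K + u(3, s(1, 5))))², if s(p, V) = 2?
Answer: 4708900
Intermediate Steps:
u(J, B) = 2 + B
K = -35
(((-66 - 26) + 22)*(K + u(3, s(1, 5))))² = (((-66 - 26) + 22)*(-35 + (2 + 2)))² = ((-92 + 22)*(-35 + 4))² = (-70*(-31))² = 2170² = 4708900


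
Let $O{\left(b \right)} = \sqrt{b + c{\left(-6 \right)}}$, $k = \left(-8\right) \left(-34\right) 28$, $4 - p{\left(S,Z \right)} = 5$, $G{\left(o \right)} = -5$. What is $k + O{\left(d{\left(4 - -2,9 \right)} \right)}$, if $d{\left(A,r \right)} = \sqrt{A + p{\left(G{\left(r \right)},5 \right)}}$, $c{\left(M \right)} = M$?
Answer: $7616 + \sqrt{-6 + \sqrt{5}} \approx 7616.0 + 1.9401 i$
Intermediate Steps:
$p{\left(S,Z \right)} = -1$ ($p{\left(S,Z \right)} = 4 - 5 = -1$)
$k = 7616$ ($k = 272 \cdot 28 = 7616$)
$d{\left(A,r \right)} = \sqrt{-1 + A}$ ($d{\left(A,r \right)} = \sqrt{A - 1} = \sqrt{-1 + A}$)
$O{\left(b \right)} = \sqrt{-6 + b}$ ($O{\left(b \right)} = \sqrt{b - 6} = \sqrt{-6 + b}$)
$k + O{\left(d{\left(4 - -2,9 \right)} \right)} = 7616 + \sqrt{-6 + \sqrt{-1 + \left(4 - -2\right)}} = 7616 + \sqrt{-6 + \sqrt{-1 + \left(4 + 2\right)}} = 7616 + \sqrt{-6 + \sqrt{-1 + 6}} = 7616 + \sqrt{-6 + \sqrt{5}}$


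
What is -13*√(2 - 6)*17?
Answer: -442*I ≈ -442.0*I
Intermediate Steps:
-13*√(2 - 6)*17 = -26*I*17 = -442*I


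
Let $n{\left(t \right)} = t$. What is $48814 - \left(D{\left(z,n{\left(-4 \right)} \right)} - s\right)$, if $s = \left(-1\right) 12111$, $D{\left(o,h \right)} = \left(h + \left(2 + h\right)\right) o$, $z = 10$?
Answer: $36763$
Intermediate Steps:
$D{\left(o,h \right)} = o \left(2 + 2 h\right)$ ($D{\left(o,h \right)} = \left(2 + 2 h\right) o = o \left(2 + 2 h\right)$)
$s = -12111$
$48814 - \left(D{\left(z,n{\left(-4 \right)} \right)} - s\right) = 48814 - \left(2 \cdot 10 \left(1 - 4\right) - -12111\right) = 48814 - \left(2 \cdot 10 \left(-3\right) + 12111\right) = 48814 - \left(-60 + 12111\right) = 48814 - 12051 = 36763$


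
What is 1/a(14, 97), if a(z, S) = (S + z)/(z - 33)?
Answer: -19/111 ≈ -0.17117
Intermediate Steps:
a(z, S) = (S + z)/(-33 + z)
1/a(14, 97) = 1/((97 + 14)/(-33 + 14)) = 1/(111/(-19)) = 1/(-1/19*111) = 1/(-111/19) = -19/111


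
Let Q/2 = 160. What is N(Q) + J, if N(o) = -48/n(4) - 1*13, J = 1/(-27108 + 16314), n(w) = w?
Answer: -269851/10794 ≈ -25.000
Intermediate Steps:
J = -1/10794 (J = 1/(-10794) = -1/10794 ≈ -9.2644e-5)
Q = 320 (Q = 2*160 = 320)
N(o) = -25 (N(o) = -48/4 - 1*13 = -48*¼ - 13 = -12 - 13 = -25)
N(Q) + J = -25 - 1/10794 = -269851/10794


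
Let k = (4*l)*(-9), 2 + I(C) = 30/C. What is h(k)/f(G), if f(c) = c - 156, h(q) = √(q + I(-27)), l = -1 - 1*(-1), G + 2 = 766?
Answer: I*√7/912 ≈ 0.002901*I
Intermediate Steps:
G = 764 (G = -2 + 766 = 764)
l = 0 (l = -1 + 1 = 0)
I(C) = -2 + 30/C
k = 0 (k = (4*0)*(-9) = 0*(-9) = 0)
h(q) = √(-28/9 + q) (h(q) = √(q + (-2 + 30/(-27))) = √(q + (-2 + 30*(-1/27))) = √(q + (-2 - 10/9)) = √(q - 28/9) = √(-28/9 + q))
f(c) = -156 + c
h(k)/f(G) = (√(-28 + 9*0)/3)/(-156 + 764) = (√(-28 + 0)/3)/608 = (√(-28)/3)*(1/608) = ((2*I*√7)/3)*(1/608) = (2*I*√7/3)*(1/608) = I*√7/912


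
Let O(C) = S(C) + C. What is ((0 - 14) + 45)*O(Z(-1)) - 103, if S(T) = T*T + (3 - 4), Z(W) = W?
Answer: -134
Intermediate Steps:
S(T) = -1 + T² (S(T) = T² - 1 = -1 + T²)
O(C) = -1 + C + C² (O(C) = (-1 + C²) + C = -1 + C + C²)
((0 - 14) + 45)*O(Z(-1)) - 103 = ((0 - 14) + 45)*(-1 - 1 + (-1)²) - 103 = (-14 + 45)*(-1 - 1 + 1) - 103 = 31*(-1) - 103 = -31 - 103 = -134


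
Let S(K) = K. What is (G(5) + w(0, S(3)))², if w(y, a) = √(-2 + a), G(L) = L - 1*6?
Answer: 0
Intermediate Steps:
G(L) = -6 + L (G(L) = L - 6 = -6 + L)
(G(5) + w(0, S(3)))² = ((-6 + 5) + √(-2 + 3))² = (-1 + √1)² = (-1 + 1)² = 0² = 0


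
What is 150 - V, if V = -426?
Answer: 576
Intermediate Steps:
150 - V = 150 - 1*(-426) = 150 + 426 = 576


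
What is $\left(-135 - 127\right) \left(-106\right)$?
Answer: $27772$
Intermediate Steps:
$\left(-135 - 127\right) \left(-106\right) = \left(-262\right) \left(-106\right) = 27772$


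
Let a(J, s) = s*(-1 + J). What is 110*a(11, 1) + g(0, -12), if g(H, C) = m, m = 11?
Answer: 1111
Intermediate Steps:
g(H, C) = 11
110*a(11, 1) + g(0, -12) = 110*(1*(-1 + 11)) + 11 = 110*(1*10) + 11 = 110*10 + 11 = 1100 + 11 = 1111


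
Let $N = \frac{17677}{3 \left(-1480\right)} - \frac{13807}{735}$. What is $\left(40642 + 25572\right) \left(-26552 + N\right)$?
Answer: $- \frac{12760775686977}{7252} \approx -1.7596 \cdot 10^{9}$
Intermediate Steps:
$N = - \frac{330203}{14504}$ ($N = \frac{17677}{-4440} - \frac{13807}{735} = 17677 \left(- \frac{1}{4440}\right) - \frac{13807}{735} = - \frac{17677}{4440} - \frac{13807}{735} = - \frac{330203}{14504} \approx -22.766$)
$\left(40642 + 25572\right) \left(-26552 + N\right) = \left(40642 + 25572\right) \left(-26552 - \frac{330203}{14504}\right) = 66214 \left(- \frac{385440411}{14504}\right) = - \frac{12760775686977}{7252}$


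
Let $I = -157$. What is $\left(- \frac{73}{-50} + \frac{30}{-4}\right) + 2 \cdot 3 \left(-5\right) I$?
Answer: $\frac{117599}{25} \approx 4704.0$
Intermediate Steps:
$\left(- \frac{73}{-50} + \frac{30}{-4}\right) + 2 \cdot 3 \left(-5\right) I = \left(- \frac{73}{-50} + \frac{30}{-4}\right) + 2 \cdot 3 \left(-5\right) \left(-157\right) = \left(\left(-73\right) \left(- \frac{1}{50}\right) + 30 \left(- \frac{1}{4}\right)\right) + 6 \left(-5\right) \left(-157\right) = \left(\frac{73}{50} - \frac{15}{2}\right) - -4710 = - \frac{151}{25} + 4710 = \frac{117599}{25}$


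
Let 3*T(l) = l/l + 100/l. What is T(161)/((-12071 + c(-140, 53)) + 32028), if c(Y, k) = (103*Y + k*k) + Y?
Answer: 87/1321166 ≈ 6.5851e-5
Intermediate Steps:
c(Y, k) = k**2 + 104*Y (c(Y, k) = (103*Y + k**2) + Y = (k**2 + 103*Y) + Y = k**2 + 104*Y)
T(l) = 1/3 + 100/(3*l) (T(l) = (l/l + 100/l)/3 = (1 + 100/l)/3 = 1/3 + 100/(3*l))
T(161)/((-12071 + c(-140, 53)) + 32028) = ((1/3)*(100 + 161)/161)/((-12071 + (53**2 + 104*(-140))) + 32028) = ((1/3)*(1/161)*261)/((-12071 + (2809 - 14560)) + 32028) = 87/(161*((-12071 - 11751) + 32028)) = 87/(161*(-23822 + 32028)) = (87/161)/8206 = (87/161)*(1/8206) = 87/1321166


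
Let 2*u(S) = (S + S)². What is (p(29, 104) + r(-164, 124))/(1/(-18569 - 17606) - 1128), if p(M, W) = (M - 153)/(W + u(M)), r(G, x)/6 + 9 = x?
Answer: -22287706900/36439223093 ≈ -0.61164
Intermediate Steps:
r(G, x) = -54 + 6*x
u(S) = 2*S² (u(S) = (S + S)²/2 = (2*S)²/2 = (4*S²)/2 = 2*S²)
p(M, W) = (-153 + M)/(W + 2*M²) (p(M, W) = (M - 153)/(W + 2*M²) = (-153 + M)/(W + 2*M²))
(p(29, 104) + r(-164, 124))/(1/(-18569 - 17606) - 1128) = ((-153 + 29)/(104 + 2*29²) + (-54 + 6*124))/(1/(-18569 - 17606) - 1128) = (-124/(104 + 2*841) + (-54 + 744))/(1/(-36175) - 1128) = (-124/(104 + 1682) + 690)/(-1/36175 - 1128) = (-124/1786 + 690)/(-40805401/36175) = ((1/1786)*(-124) + 690)*(-36175/40805401) = (-62/893 + 690)*(-36175/40805401) = (616108/893)*(-36175/40805401) = -22287706900/36439223093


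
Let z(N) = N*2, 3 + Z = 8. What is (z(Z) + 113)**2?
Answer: 15129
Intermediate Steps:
Z = 5 (Z = -3 + 8 = 5)
z(N) = 2*N
(z(Z) + 113)**2 = (2*5 + 113)**2 = (10 + 113)**2 = 123**2 = 15129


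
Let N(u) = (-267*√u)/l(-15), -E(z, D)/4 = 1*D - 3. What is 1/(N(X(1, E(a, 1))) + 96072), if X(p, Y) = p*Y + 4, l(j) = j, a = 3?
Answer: 200150/19228802879 - 445*√3/115372817274 ≈ 1.0402e-5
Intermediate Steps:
E(z, D) = 12 - 4*D (E(z, D) = -4*(1*D - 3) = -4*(D - 3) = -4*(-3 + D) = 12 - 4*D)
X(p, Y) = 4 + Y*p (X(p, Y) = Y*p + 4 = 4 + Y*p)
N(u) = 89*√u/5 (N(u) = -267*√u/(-15) = -267*√u*(-1/15) = 89*√u/5)
1/(N(X(1, E(a, 1))) + 96072) = 1/(89*√(4 + (12 - 4*1)*1)/5 + 96072) = 1/(89*√(4 + (12 - 4)*1)/5 + 96072) = 1/(89*√(4 + 8*1)/5 + 96072) = 1/(89*√(4 + 8)/5 + 96072) = 1/(89*√12/5 + 96072) = 1/(89*(2*√3)/5 + 96072) = 1/(178*√3/5 + 96072) = 1/(96072 + 178*√3/5)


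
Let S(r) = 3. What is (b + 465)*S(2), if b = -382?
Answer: 249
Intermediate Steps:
(b + 465)*S(2) = (-382 + 465)*3 = 83*3 = 249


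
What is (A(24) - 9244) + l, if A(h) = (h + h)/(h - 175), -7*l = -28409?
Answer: -5481485/1057 ≈ -5185.9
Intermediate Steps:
l = 28409/7 (l = -1/7*(-28409) = 28409/7 ≈ 4058.4)
A(h) = 2*h/(-175 + h) (A(h) = (2*h)/(-175 + h) = 2*h/(-175 + h))
(A(24) - 9244) + l = (2*24/(-175 + 24) - 9244) + 28409/7 = (2*24/(-151) - 9244) + 28409/7 = (2*24*(-1/151) - 9244) + 28409/7 = (-48/151 - 9244) + 28409/7 = -1395892/151 + 28409/7 = -5481485/1057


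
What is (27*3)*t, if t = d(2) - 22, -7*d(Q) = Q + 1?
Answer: -12717/7 ≈ -1816.7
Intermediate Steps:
d(Q) = -⅐ - Q/7 (d(Q) = -(Q + 1)/7 = -(1 + Q)/7 = -⅐ - Q/7)
t = -157/7 (t = (-⅐ - ⅐*2) - 22 = (-⅐ - 2/7) - 22 = -3/7 - 22 = -157/7 ≈ -22.429)
(27*3)*t = (27*3)*(-157/7) = 81*(-157/7) = -12717/7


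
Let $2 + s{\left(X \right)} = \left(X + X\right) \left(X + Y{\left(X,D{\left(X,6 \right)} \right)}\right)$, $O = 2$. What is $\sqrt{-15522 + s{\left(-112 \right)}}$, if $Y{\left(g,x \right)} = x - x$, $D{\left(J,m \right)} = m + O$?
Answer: $2 \sqrt{2391} \approx 97.796$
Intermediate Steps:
$D{\left(J,m \right)} = 2 + m$ ($D{\left(J,m \right)} = m + 2 = 2 + m$)
$Y{\left(g,x \right)} = 0$
$s{\left(X \right)} = -2 + 2 X^{2}$ ($s{\left(X \right)} = -2 + \left(X + X\right) \left(X + 0\right) = -2 + 2 X X = -2 + 2 X^{2}$)
$\sqrt{-15522 + s{\left(-112 \right)}} = \sqrt{-15522 - \left(2 - 2 \left(-112\right)^{2}\right)} = \sqrt{-15522 + \left(-2 + 2 \cdot 12544\right)} = \sqrt{-15522 + \left(-2 + 25088\right)} = \sqrt{-15522 + 25086} = \sqrt{9564} = 2 \sqrt{2391}$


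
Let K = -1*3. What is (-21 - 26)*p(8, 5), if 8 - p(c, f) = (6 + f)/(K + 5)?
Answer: -235/2 ≈ -117.50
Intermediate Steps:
K = -3
p(c, f) = 5 - f/2 (p(c, f) = 8 - (6 + f)/(-3 + 5) = 8 - (6 + f)/2 = 8 - (3 + f/2) = 8 + (-3 - f/2) = 5 - f/2)
(-21 - 26)*p(8, 5) = (-21 - 26)*(5 - ½*5) = -47*(5 - 5/2) = -47*5/2 = -235/2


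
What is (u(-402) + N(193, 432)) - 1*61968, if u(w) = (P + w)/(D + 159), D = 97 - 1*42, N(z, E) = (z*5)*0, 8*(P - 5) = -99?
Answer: -106092491/1712 ≈ -61970.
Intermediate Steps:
P = -59/8 (P = 5 + (⅛)*(-99) = 5 - 99/8 = -59/8 ≈ -7.3750)
N(z, E) = 0 (N(z, E) = (5*z)*0 = 0)
D = 55 (D = 97 - 42 = 55)
u(w) = -59/1712 + w/214 (u(w) = (-59/8 + w)/(55 + 159) = (-59/8 + w)/214 = (-59/8 + w)*(1/214) = -59/1712 + w/214)
(u(-402) + N(193, 432)) - 1*61968 = ((-59/1712 + (1/214)*(-402)) + 0) - 1*61968 = ((-59/1712 - 201/107) + 0) - 61968 = (-3275/1712 + 0) - 61968 = -3275/1712 - 61968 = -106092491/1712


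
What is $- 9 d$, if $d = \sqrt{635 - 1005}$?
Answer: $- 9 i \sqrt{370} \approx - 173.12 i$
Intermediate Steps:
$d = i \sqrt{370}$ ($d = \sqrt{-370} = i \sqrt{370} \approx 19.235 i$)
$- 9 d = - 9 i \sqrt{370}$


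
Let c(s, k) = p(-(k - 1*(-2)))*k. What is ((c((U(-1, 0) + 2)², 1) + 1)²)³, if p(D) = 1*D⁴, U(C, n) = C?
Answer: 304006671424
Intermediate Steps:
p(D) = D⁴
c(s, k) = k*(-2 - k)⁴ (c(s, k) = (-(k - 1*(-2)))⁴*k = (-(k + 2))⁴*k = (-(2 + k))⁴*k = (-2 - k)⁴*k = k*(-2 - k)⁴)
((c((U(-1, 0) + 2)², 1) + 1)²)³ = ((1*(2 + 1)⁴ + 1)²)³ = ((1*3⁴ + 1)²)³ = ((1*81 + 1)²)³ = ((81 + 1)²)³ = (82²)³ = 6724³ = 304006671424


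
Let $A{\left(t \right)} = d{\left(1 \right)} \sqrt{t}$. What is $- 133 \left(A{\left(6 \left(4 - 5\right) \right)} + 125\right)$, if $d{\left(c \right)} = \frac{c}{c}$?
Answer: $-16625 - 133 i \sqrt{6} \approx -16625.0 - 325.78 i$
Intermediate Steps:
$d{\left(c \right)} = 1$
$A{\left(t \right)} = \sqrt{t}$ ($A{\left(t \right)} = 1 \sqrt{t} = \sqrt{t}$)
$- 133 \left(A{\left(6 \left(4 - 5\right) \right)} + 125\right) = - 133 \left(\sqrt{6 \left(4 - 5\right)} + 125\right) = - 133 \left(\sqrt{6 \left(-1\right)} + 125\right) = - 133 \left(\sqrt{-6} + 125\right) = - 133 \left(i \sqrt{6} + 125\right) = - 133 \left(125 + i \sqrt{6}\right) = -16625 - 133 i \sqrt{6}$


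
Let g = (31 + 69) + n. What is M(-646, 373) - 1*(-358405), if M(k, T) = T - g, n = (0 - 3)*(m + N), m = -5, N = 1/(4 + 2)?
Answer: 717327/2 ≈ 3.5866e+5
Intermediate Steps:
N = ⅙ (N = 1/6 = ⅙ ≈ 0.16667)
n = 29/2 (n = (0 - 3)*(-5 + ⅙) = -3*(-29/6) = 29/2 ≈ 14.500)
g = 229/2 (g = (31 + 69) + 29/2 = 100 + 29/2 = 229/2 ≈ 114.50)
M(k, T) = -229/2 + T (M(k, T) = T - 1*229/2 = T - 229/2 = -229/2 + T)
M(-646, 373) - 1*(-358405) = (-229/2 + 373) - 1*(-358405) = 517/2 + 358405 = 717327/2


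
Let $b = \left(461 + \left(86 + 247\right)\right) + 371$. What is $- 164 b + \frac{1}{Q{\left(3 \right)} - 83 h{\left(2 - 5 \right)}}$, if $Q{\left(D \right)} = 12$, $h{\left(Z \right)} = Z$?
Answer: $- \frac{49866659}{261} \approx -1.9106 \cdot 10^{5}$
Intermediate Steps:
$b = 1165$ ($b = \left(461 + 333\right) + 371 = 794 + 371 = 1165$)
$- 164 b + \frac{1}{Q{\left(3 \right)} - 83 h{\left(2 - 5 \right)}} = \left(-164\right) 1165 + \frac{1}{12 - 83 \left(2 - 5\right)} = -191060 + \frac{1}{12 - 83 \left(2 - 5\right)} = -191060 + \frac{1}{12 - -249} = -191060 + \frac{1}{12 + 249} = -191060 + \frac{1}{261} = - \frac{49866659}{261}$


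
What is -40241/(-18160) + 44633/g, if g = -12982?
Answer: -144063309/117876560 ≈ -1.2222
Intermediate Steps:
-40241/(-18160) + 44633/g = -40241/(-18160) + 44633/(-12982) = -40241*(-1/18160) + 44633*(-1/12982) = 40241/18160 - 44633/12982 = -144063309/117876560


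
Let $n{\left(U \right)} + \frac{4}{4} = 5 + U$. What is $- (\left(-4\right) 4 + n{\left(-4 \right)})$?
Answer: $16$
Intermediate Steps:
$n{\left(U \right)} = 4 + U$ ($n{\left(U \right)} = -1 + \left(5 + U\right) = 4 + U$)
$- (\left(-4\right) 4 + n{\left(-4 \right)}) = - (\left(-4\right) 4 + \left(4 - 4\right)) = - (-16 + 0) = \left(-1\right) \left(-16\right) = 16$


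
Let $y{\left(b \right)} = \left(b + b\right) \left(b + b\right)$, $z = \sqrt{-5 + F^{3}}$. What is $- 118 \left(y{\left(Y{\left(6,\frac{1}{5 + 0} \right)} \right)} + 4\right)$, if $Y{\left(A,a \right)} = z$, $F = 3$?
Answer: $-10856$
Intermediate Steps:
$z = \sqrt{22}$ ($z = \sqrt{-5 + 3^{3}} = \sqrt{-5 + 27} = \sqrt{22} \approx 4.6904$)
$Y{\left(A,a \right)} = \sqrt{22}$
$y{\left(b \right)} = 4 b^{2}$ ($y{\left(b \right)} = 2 b 2 b = 4 b^{2}$)
$- 118 \left(y{\left(Y{\left(6,\frac{1}{5 + 0} \right)} \right)} + 4\right) = - 118 \left(4 \left(\sqrt{22}\right)^{2} + 4\right) = - 118 \left(4 \cdot 22 + 4\right) = - 118 \left(88 + 4\right) = \left(-118\right) 92 = -10856$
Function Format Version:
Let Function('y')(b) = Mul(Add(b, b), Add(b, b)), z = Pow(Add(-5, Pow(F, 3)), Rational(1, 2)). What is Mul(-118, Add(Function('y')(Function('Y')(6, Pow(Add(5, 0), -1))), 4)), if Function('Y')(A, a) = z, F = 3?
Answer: -10856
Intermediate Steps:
z = Pow(22, Rational(1, 2)) (z = Pow(Add(-5, Pow(3, 3)), Rational(1, 2)) = Pow(Add(-5, 27), Rational(1, 2)) = Pow(22, Rational(1, 2)) ≈ 4.6904)
Function('Y')(A, a) = Pow(22, Rational(1, 2))
Function('y')(b) = Mul(4, Pow(b, 2)) (Function('y')(b) = Mul(Mul(2, b), Mul(2, b)) = Mul(4, Pow(b, 2)))
Mul(-118, Add(Function('y')(Function('Y')(6, Pow(Add(5, 0), -1))), 4)) = Mul(-118, Add(Mul(4, Pow(Pow(22, Rational(1, 2)), 2)), 4)) = Mul(-118, Add(Mul(4, 22), 4)) = Mul(-118, Add(88, 4)) = Mul(-118, 92) = -10856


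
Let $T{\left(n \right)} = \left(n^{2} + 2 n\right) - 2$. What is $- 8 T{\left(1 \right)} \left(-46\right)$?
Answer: $368$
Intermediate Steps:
$T{\left(n \right)} = -2 + n^{2} + 2 n$
$- 8 T{\left(1 \right)} \left(-46\right) = - 8 \left(-2 + 1^{2} + 2 \cdot 1\right) \left(-46\right) = - 8 \left(-2 + 1 + 2\right) \left(-46\right) = \left(-8\right) 1 \left(-46\right) = \left(-8\right) \left(-46\right) = 368$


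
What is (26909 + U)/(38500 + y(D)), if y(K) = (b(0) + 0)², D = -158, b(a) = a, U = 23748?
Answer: 50657/38500 ≈ 1.3158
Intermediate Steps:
y(K) = 0 (y(K) = (0 + 0)² = 0² = 0)
(26909 + U)/(38500 + y(D)) = (26909 + 23748)/(38500 + 0) = 50657/38500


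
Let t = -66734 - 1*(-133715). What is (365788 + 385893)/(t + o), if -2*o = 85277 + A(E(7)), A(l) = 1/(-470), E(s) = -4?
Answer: 706580140/22881951 ≈ 30.879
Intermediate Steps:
A(l) = -1/470
t = 66981 (t = -66734 + 133715 = 66981)
o = -40080189/940 (o = -(85277 - 1/470)/2 = -1/2*40080189/470 = -40080189/940 ≈ -42639.)
(365788 + 385893)/(t + o) = (365788 + 385893)/(66981 - 40080189/940) = 751681/(22881951/940) = 751681*(940/22881951) = 706580140/22881951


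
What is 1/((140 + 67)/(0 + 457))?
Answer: 457/207 ≈ 2.2077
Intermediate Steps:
1/((140 + 67)/(0 + 457)) = 1/(207/457) = 457/207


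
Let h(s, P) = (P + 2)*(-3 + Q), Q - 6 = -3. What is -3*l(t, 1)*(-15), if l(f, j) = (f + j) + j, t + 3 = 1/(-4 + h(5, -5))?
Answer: -225/4 ≈ -56.250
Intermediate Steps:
Q = 3 (Q = 6 - 3 = 3)
h(s, P) = 0 (h(s, P) = (P + 2)*(-3 + 3) = (2 + P)*0 = 0)
t = -13/4 (t = -3 + 1/(-4 + 0) = -3 + 1/(-4) = -3 - 1/4 = -13/4 ≈ -3.2500)
l(f, j) = f + 2*j
-3*l(t, 1)*(-15) = -3*(-13/4 + 2*1)*(-15) = -3*(-13/4 + 2)*(-15) = -3*(-5/4)*(-15) = (15/4)*(-15) = -225/4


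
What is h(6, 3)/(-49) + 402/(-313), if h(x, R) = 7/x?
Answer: -17197/13146 ≈ -1.3082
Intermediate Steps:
h(6, 3)/(-49) + 402/(-313) = (7/6)/(-49) + 402/(-313) = (7*(⅙))*(-1/49) + 402*(-1/313) = (7/6)*(-1/49) - 402/313 = -1/42 - 402/313 = -17197/13146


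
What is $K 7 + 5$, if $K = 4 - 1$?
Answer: $26$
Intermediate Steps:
$K = 3$ ($K = 4 - 1 = 3$)
$K 7 + 5 = 3 \cdot 7 + 5 = 21 + 5 = 26$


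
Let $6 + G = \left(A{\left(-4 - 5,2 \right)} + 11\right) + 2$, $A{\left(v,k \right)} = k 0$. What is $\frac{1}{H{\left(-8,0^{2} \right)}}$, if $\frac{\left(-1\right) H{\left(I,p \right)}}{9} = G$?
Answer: $- \frac{1}{63} \approx -0.015873$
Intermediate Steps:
$A{\left(v,k \right)} = 0$
$G = 7$ ($G = -6 + \left(\left(0 + 11\right) + 2\right) = -6 + \left(11 + 2\right) = -6 + 13 = 7$)
$H{\left(I,p \right)} = -63$ ($H{\left(I,p \right)} = \left(-9\right) 7 = -63$)
$\frac{1}{H{\left(-8,0^{2} \right)}} = \frac{1}{-63} = - \frac{1}{63}$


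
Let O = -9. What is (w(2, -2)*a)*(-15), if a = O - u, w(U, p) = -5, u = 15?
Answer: -1800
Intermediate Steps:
a = -24 (a = -9 - 1*15 = -9 - 15 = -24)
(w(2, -2)*a)*(-15) = -5*(-24)*(-15) = 120*(-15) = -1800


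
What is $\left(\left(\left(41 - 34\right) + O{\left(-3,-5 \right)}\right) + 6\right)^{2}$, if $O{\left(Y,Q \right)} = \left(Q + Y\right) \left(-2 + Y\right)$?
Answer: $2809$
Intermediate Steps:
$O{\left(Y,Q \right)} = \left(-2 + Y\right) \left(Q + Y\right)$
$\left(\left(\left(41 - 34\right) + O{\left(-3,-5 \right)}\right) + 6\right)^{2} = \left(\left(\left(41 - 34\right) - \left(-31 - 9\right)\right) + 6\right)^{2} = \left(\left(7 + \left(9 + 10 + 6 + 15\right)\right) + 6\right)^{2} = \left(\left(7 + 40\right) + 6\right)^{2} = \left(47 + 6\right)^{2} = 53^{2} = 2809$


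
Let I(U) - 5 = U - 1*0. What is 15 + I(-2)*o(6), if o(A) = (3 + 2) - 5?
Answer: 15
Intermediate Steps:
o(A) = 0 (o(A) = 5 - 5 = 0)
I(U) = 5 + U (I(U) = 5 + (U - 1*0) = 5 + (U + 0) = 5 + U)
15 + I(-2)*o(6) = 15 + (5 - 2)*0 = 15 + 3*0 = 15 + 0 = 15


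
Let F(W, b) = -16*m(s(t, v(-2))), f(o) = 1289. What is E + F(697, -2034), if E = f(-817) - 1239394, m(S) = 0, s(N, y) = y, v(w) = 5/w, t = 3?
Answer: -1238105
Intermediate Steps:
F(W, b) = 0 (F(W, b) = -16*0 = 0)
E = -1238105 (E = 1289 - 1239394 = -1238105)
E + F(697, -2034) = -1238105 + 0 = -1238105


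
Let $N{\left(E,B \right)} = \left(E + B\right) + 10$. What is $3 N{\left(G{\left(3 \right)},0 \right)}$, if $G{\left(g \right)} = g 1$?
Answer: $39$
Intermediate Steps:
$G{\left(g \right)} = g$
$N{\left(E,B \right)} = 10 + B + E$ ($N{\left(E,B \right)} = \left(B + E\right) + 10 = 10 + B + E$)
$3 N{\left(G{\left(3 \right)},0 \right)} = 3 \left(10 + 0 + 3\right) = 3 \cdot 13 = 39$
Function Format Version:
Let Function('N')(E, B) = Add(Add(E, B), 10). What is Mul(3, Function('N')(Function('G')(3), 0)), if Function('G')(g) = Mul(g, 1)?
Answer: 39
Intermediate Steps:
Function('G')(g) = g
Function('N')(E, B) = Add(10, B, E) (Function('N')(E, B) = Add(Add(B, E), 10) = Add(10, B, E))
Mul(3, Function('N')(Function('G')(3), 0)) = Mul(3, Add(10, 0, 3)) = Mul(3, 13) = 39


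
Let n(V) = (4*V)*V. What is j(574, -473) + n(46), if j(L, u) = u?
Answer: 7991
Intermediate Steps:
n(V) = 4*V**2
j(574, -473) + n(46) = -473 + 4*46**2 = -473 + 4*2116 = -473 + 8464 = 7991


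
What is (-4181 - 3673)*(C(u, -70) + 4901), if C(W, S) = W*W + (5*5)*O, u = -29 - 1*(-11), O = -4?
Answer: -40251750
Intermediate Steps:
u = -18 (u = -29 + 11 = -18)
C(W, S) = -100 + W² (C(W, S) = W*W + (5*5)*(-4) = W² + 25*(-4) = W² - 100 = -100 + W²)
(-4181 - 3673)*(C(u, -70) + 4901) = (-4181 - 3673)*((-100 + (-18)²) + 4901) = -7854*((-100 + 324) + 4901) = -7854*(224 + 4901) = -7854*5125 = -40251750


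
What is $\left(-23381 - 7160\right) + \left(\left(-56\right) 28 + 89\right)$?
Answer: $-32020$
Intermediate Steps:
$\left(-23381 - 7160\right) + \left(\left(-56\right) 28 + 89\right) = -30541 + \left(-1568 + 89\right) = -30541 - 1479 = -32020$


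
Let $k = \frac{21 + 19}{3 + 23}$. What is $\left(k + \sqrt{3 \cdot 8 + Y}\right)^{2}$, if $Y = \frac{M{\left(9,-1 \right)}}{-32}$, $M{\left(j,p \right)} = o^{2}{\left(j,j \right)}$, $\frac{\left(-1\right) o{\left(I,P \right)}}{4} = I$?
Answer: $- \frac{4777}{338} + \frac{20 i \sqrt{66}}{13} \approx -14.133 + 12.499 i$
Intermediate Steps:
$o{\left(I,P \right)} = - 4 I$
$M{\left(j,p \right)} = 16 j^{2}$ ($M{\left(j,p \right)} = \left(- 4 j\right)^{2} = 16 j^{2}$)
$Y = - \frac{81}{2}$ ($Y = \frac{16 \cdot 9^{2}}{-32} = 16 \cdot 81 \left(- \frac{1}{32}\right) = 1296 \left(- \frac{1}{32}\right) = - \frac{81}{2} \approx -40.5$)
$k = \frac{20}{13}$ ($k = \frac{40}{26} = 40 \cdot \frac{1}{26} = \frac{20}{13} \approx 1.5385$)
$\left(k + \sqrt{3 \cdot 8 + Y}\right)^{2} = \left(\frac{20}{13} + \sqrt{3 \cdot 8 - \frac{81}{2}}\right)^{2} = \left(\frac{20}{13} + \sqrt{24 - \frac{81}{2}}\right)^{2} = \left(\frac{20}{13} + \sqrt{- \frac{33}{2}}\right)^{2} = \left(\frac{20}{13} + \frac{i \sqrt{66}}{2}\right)^{2}$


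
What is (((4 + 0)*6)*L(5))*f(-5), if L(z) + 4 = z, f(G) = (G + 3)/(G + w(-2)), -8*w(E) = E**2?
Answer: 96/11 ≈ 8.7273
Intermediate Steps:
w(E) = -E**2/8
f(G) = (3 + G)/(-1/2 + G) (f(G) = (G + 3)/(G - 1/8*(-2)**2) = (3 + G)/(G - 1/8*4) = (3 + G)/(G - 1/2) = (3 + G)/(-1/2 + G))
L(z) = -4 + z
(((4 + 0)*6)*L(5))*f(-5) = (((4 + 0)*6)*(-4 + 5))*(2*(3 - 5)/(-1 + 2*(-5))) = ((4*6)*1)*(2*(-2)/(-1 - 10)) = (24*1)*(2*(-2)/(-11)) = 24*(2*(-1/11)*(-2)) = 24*(4/11) = 96/11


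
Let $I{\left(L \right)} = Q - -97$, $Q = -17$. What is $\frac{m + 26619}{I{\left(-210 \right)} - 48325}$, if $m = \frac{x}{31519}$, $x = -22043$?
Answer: $- \frac{838982218}{1520634155} \approx -0.55173$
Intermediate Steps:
$I{\left(L \right)} = 80$ ($I{\left(L \right)} = -17 - -97 = -17 + 97 = 80$)
$m = - \frac{22043}{31519} \approx -0.69936$
$\frac{m + 26619}{I{\left(-210 \right)} - 48325} = \frac{- \frac{22043}{31519} + 26619}{80 - 48325} = \frac{838982218}{31519 \left(-48245\right)} = \frac{838982218}{31519} \left(- \frac{1}{48245}\right) = - \frac{838982218}{1520634155}$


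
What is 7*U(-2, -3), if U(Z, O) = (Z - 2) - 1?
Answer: -35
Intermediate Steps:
U(Z, O) = -3 + Z (U(Z, O) = (-2 + Z) - 1 = -3 + Z)
7*U(-2, -3) = 7*(-3 - 2) = 7*(-5) = -35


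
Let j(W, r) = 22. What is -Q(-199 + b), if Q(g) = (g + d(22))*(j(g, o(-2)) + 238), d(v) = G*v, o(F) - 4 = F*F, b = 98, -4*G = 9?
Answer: 39130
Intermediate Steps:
G = -9/4 (G = -¼*9 = -9/4 ≈ -2.2500)
o(F) = 4 + F² (o(F) = 4 + F*F = 4 + F²)
d(v) = -9*v/4
Q(g) = -12870 + 260*g (Q(g) = (g - 9/4*22)*(22 + 238) = (g - 99/2)*260 = (-99/2 + g)*260 = -12870 + 260*g)
-Q(-199 + b) = -(-12870 + 260*(-199 + 98)) = -(-12870 + 260*(-101)) = -(-12870 - 26260) = -1*(-39130) = 39130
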